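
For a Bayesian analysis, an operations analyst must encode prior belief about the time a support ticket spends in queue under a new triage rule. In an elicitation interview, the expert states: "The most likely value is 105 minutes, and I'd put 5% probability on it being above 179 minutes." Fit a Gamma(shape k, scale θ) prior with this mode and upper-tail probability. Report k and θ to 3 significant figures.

k ≈ 10.8, θ ≈ 10.7

Gamma(k,θ) with k>1 has mode (k−1)θ, so θ = 105/(k−1).
Need P(X < 179) = 0.95 with θ tied to k this way. Start at k = 2, θ = 105: P(X<179) ≈ 0.508.
Too low — raise k to concentrate. Iterating converges to k ≈ 10.8.
Then θ = 105/(10.8−1) ≈ 10.7.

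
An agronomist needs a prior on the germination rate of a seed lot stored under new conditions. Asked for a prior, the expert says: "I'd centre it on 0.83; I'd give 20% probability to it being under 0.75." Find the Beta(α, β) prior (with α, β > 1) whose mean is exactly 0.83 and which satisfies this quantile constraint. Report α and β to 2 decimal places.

With mean 0.83 fixed, write α = 0.83s, β = 0.17s where s = α+β.
Need P(θ < 0.75) = 0.2 under Beta(0.83s, 0.17s). Normal approximation: (q−m)/√(m(1−m)/s) ≈ z_{0.2} = -0.842, so s ≈ 0.83·0.17·(-0.842)²/(0.75−0.83)² = 15.6.
At s = 15.6: P(θ<0.75) ≈ 0.185. Adjusting to match 0.2 gives s ≈ 13.00.
So α = 0.83·13.00 ≈ 10.79, β = 0.17·13.00 ≈ 2.21.

α ≈ 10.79, β ≈ 2.21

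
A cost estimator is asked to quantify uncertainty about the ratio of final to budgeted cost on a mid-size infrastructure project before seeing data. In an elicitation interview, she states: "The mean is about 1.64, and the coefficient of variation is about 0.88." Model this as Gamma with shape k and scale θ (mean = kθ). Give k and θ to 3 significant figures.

For Gamma(k, scale θ): mean = kθ, variance = kθ², so CV = 1/√k.
CV = 0.88, hence k = 1/CV² = 1.29.
Then θ = mean/k = 1.64/1.29 = 1.27.

k ≈ 1.29, θ ≈ 1.27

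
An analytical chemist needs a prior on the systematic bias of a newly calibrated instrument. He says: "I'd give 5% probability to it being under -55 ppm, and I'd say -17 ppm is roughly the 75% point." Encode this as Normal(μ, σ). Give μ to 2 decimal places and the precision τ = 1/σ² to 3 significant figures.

μ = -28.05, τ = 0.00373

For Normal(μ,σ), the p-quantile is μ + z_p·σ. Here z_{0.05} = -1.645, z_{0.75} = 0.6745.
So -55 = μ − 1.645σ and -17 = μ + 0.6745σ.
Subtracting: σ = (-17 − -55)/(0.6745 − (-1.645)) = 16.38.
Then μ = -55 − (-1.645)·16.38 = -28.05.
Precision τ = 1/σ² = 1/16.38² = 0.00373.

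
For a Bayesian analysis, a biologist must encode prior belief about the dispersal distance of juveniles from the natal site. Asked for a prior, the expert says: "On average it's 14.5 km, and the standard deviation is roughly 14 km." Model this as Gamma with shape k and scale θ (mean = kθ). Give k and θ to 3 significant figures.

k ≈ 1.07, θ ≈ 13.5

For Gamma(k, scale θ): mean = kθ, variance = kθ², so CV = 1/√k.
CV = SD/mean = 14/14.5 = 0.9655, hence k = 1/CV² = 1.07.
Then θ = mean/k = 14.5/1.07 = 13.5.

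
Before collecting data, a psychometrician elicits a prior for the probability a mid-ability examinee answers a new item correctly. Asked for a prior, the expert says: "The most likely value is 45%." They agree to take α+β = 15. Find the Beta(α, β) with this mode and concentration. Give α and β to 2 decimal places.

For α,β > 1 the Beta mode is (α−1)/(α+β−2). With α+β = 15, the mode is (α−1)/13.
Set (α−1)/13 = 0.45 → α = 1 + 0.45·13 = 6.85.
β = 15 − α = 8.15.

α = 6.85, β = 8.15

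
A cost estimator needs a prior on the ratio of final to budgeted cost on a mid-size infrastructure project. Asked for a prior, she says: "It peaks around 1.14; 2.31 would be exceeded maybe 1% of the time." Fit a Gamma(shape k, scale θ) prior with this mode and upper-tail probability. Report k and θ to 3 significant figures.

k ≈ 10.8, θ ≈ 0.116

Gamma(k,θ) with k>1 has mode (k−1)θ, so θ = 1.14/(k−1).
Need P(X < 2.31) = 0.99 with θ tied to k this way. Start at k = 2, θ = 1.14: P(X<2.31) ≈ 0.601.
Too low — raise k to concentrate. Iterating converges to k ≈ 10.8.
Then θ = 1.14/(10.8−1) ≈ 0.116.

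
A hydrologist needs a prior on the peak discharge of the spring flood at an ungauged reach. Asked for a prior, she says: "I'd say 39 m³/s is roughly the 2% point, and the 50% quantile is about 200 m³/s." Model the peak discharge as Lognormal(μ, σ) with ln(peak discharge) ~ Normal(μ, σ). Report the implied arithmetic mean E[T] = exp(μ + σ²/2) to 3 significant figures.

E[T] ≈ 275 m³/s

If T ~ Lognormal(μ,σ) then ln T ~ Normal(μ,σ), so the p-quantile of ln T is μ + z_p·σ.
ln(39) = 3.664 and ln(200) = 5.298; z_{0.02} = -2.054, z_{0.5} = 0.
σ = (5.298 − 3.664)/(0 − (-2.054)) = 0.796.
μ = 3.664 − (-2.054)·0.796 = 5.298.
E[T] = exp(μ + σ²/2) = exp(5.298 + 0.3168) = 275 m³/s.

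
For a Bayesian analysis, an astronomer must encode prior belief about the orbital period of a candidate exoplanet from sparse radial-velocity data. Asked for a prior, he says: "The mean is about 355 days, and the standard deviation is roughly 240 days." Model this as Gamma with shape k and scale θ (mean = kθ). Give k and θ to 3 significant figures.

For Gamma(k, scale θ): mean = kθ, variance = kθ², so CV = 1/√k.
CV = SD/mean = 240/355 = 0.6761, hence k = 1/CV² = 2.19.
Then θ = mean/k = 355/2.19 = 162.

k ≈ 2.19, θ ≈ 162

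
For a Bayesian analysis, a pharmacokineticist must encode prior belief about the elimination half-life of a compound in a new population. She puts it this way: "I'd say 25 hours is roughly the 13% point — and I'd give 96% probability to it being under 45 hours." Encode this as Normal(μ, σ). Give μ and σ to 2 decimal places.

μ = 32.83, σ = 6.95

The p-quantile of Normal(μ,σ) is μ + z_p·σ, with z_{0.13} = -1.126 and z_{0.96} = 1.751.
Eliminate σ: μ = (z₂·x₁ − z₁·x₂)/(z₂ − z₁) = (1.751·25 − (-1.126)·45)/2.877 = 32.83.
Then σ = (x₂ − x₁)/(z₂ − z₁) = (45 − 25)/2.877 = 6.95.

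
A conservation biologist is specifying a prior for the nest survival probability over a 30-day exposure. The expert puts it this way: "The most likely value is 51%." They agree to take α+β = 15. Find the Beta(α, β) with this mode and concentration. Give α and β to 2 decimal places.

α = 7.63, β = 7.37

For α,β > 1 the Beta mode is (α−1)/(α+β−2). With α+β = 15, the mode is (α−1)/13.
Set (α−1)/13 = 0.51 → α = 1 + 0.51·13 = 7.63.
β = 15 − α = 7.37.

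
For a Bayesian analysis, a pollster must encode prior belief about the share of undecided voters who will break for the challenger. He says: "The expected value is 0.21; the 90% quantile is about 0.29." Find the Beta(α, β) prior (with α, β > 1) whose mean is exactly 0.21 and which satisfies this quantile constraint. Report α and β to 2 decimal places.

With mean 0.21 fixed, write α = 0.21s, β = 0.79s where s = α+β.
Need P(θ < 0.29) = 0.9 under Beta(0.21s, 0.79s). Normal approximation: (q−m)/√(m(1−m)/s) ≈ z_{0.9} = 1.28, so s ≈ 0.21·0.79·(1.28)²/(0.29−0.21)² = 42.6.
At s = 42.6: P(θ<0.29) ≈ 0.895. Adjusting to match 0.9 gives s ≈ 44.83.
So α = 0.21·44.83 ≈ 9.42, β = 0.79·44.83 ≈ 35.42.

α ≈ 9.42, β ≈ 35.42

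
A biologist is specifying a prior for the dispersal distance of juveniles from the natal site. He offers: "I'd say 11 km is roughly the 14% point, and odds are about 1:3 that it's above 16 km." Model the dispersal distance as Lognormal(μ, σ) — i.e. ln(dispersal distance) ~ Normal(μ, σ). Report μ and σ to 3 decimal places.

If T ~ Lognormal(μ,σ) then ln T ~ Normal(μ,σ), so the p-quantile of ln T is μ + z_p·σ.
ln(11) = 2.398 and ln(16) = 2.773; z_{0.14} = -1.08, z_{0.75} = 0.6745.
σ = (2.773 − 2.398)/(0.6745 − (-1.08)) = 0.214.
μ = 2.398 − (-1.08)·0.214 = 2.629.

μ ≈ 2.629, σ ≈ 0.214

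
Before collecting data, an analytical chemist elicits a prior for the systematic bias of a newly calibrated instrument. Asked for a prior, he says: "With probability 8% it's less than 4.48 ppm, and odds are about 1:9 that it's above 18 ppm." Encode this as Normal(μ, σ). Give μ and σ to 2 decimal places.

For Normal(μ,σ), the p-quantile is μ + z_p·σ. Here z_{0.08} = -1.405, z_{0.9} = 1.282.
So 4.48 = μ − 1.405σ and 18 = μ + 1.282σ.
Subtracting: σ = (18 − 4.48)/(1.282 − (-1.405)) = 5.03.
Then μ = 4.48 − (-1.405)·5.03 = 11.55.

μ = 11.55, σ = 5.03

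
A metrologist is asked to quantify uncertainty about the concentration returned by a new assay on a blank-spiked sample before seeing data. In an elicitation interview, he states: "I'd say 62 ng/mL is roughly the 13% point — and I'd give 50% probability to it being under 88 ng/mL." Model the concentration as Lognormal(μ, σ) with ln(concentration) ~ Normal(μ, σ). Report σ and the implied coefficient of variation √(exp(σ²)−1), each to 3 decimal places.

σ ≈ 0.311, CV ≈ 0.319

If T ~ Lognormal(μ,σ) then ln T ~ Normal(μ,σ), so the p-quantile of ln T is μ + z_p·σ.
ln(62) = 4.127 and ln(88) = 4.477; z_{0.13} = -1.126, z_{0.5} = 0.
σ = (4.477 − 4.127)/(0 − (-1.126)) = 0.311.
μ = 4.127 − (-1.126)·0.311 = 4.477.
CV = √(exp(σ²)−1) = √(exp(0.0967)−1) = 0.319.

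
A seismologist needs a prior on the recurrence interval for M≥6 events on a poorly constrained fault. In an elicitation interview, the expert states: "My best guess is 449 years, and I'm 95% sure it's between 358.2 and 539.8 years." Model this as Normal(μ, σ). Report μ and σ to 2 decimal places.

A symmetric 95% interval runs μ ± z·σ with z = 1.96.
Half-width = 90.8, so σ = 90.8/1.96 = 46.33.
μ is the stated best guess, 449.00.

μ = 449.00, σ = 46.33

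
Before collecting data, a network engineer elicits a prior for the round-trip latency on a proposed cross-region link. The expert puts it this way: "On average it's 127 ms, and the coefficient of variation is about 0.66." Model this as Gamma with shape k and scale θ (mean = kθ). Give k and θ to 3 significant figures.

k ≈ 2.3, θ ≈ 55.3

For Gamma(k, scale θ): mean = kθ, variance = kθ², so CV = 1/√k.
CV = 0.66, hence k = 1/CV² = 2.3.
Then θ = mean/k = 127/2.3 = 55.3.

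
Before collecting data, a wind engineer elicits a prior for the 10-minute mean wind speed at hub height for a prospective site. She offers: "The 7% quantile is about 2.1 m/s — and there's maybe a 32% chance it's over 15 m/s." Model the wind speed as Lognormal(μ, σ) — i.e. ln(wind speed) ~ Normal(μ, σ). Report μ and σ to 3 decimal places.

μ ≈ 2.235, σ ≈ 1.012

If T ~ Lognormal(μ,σ) then ln T ~ Normal(μ,σ), so the p-quantile of ln T is μ + z_p·σ.
ln(2.1) = 0.7419 and ln(15) = 2.708; z_{0.07} = -1.476, z_{0.68} = 0.4677.
σ = (2.708 − 0.7419)/(0.4677 − (-1.476)) = 1.012.
μ = 0.7419 − (-1.476)·1.012 = 2.235.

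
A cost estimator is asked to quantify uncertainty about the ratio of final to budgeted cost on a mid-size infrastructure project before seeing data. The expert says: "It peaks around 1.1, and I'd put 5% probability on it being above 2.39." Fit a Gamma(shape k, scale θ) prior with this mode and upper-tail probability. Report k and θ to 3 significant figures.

Gamma(k,θ) with k>1 has mode (k−1)θ, so θ = 1.1/(k−1).
Need P(X < 2.39) = 0.95 with θ tied to k this way. Start at k = 2, θ = 1.1: P(X<2.39) ≈ 0.639.
Too low — raise k to concentrate. Iterating converges to k ≈ 5.57.
Then θ = 1.1/(5.57−1) ≈ 0.24.

k ≈ 5.57, θ ≈ 0.24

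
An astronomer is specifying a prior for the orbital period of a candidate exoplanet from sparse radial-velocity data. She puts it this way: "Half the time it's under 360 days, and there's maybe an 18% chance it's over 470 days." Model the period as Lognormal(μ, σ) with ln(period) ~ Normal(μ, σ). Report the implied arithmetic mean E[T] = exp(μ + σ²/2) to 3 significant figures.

E[T] ≈ 376 days

If T ~ Lognormal(μ,σ) then ln T ~ Normal(μ,σ), so the p-quantile of ln T is μ + z_p·σ.
ln(360) = 5.886 and ln(470) = 6.153; z_{0.5} = 0, z_{0.82} = 0.9154.
σ = (6.153 − 5.886)/(0.9154 − (0)) = 0.291.
μ = 5.886 − (0)·0.291 = 5.886.
E[T] = exp(μ + σ²/2) = exp(5.886 + 0.0424) = 376 days.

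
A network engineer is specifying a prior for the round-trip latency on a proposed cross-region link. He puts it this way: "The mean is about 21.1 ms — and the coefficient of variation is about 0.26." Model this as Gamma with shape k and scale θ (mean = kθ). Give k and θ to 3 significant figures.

For Gamma(k, scale θ): mean = kθ, variance = kθ², so CV = 1/√k.
CV = 0.26, hence k = 1/CV² = 14.8.
Then θ = mean/k = 21.1/14.8 = 1.43.

k ≈ 14.8, θ ≈ 1.43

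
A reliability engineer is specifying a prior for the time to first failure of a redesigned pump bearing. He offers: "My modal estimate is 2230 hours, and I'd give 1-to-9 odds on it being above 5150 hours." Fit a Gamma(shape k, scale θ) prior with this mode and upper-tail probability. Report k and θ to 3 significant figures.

Gamma(k,θ) with k>1 has mode (k−1)θ, so θ = 2230/(k−1).
Need P(X < 5150) = 0.9 with θ tied to k this way. Start at k = 2, θ = 2230: P(X<5150) ≈ 0.671.
Too low — raise k to concentrate. Iterating converges to k ≈ 3.75.
Then θ = 2230/(3.75−1) ≈ 812.

k ≈ 3.75, θ ≈ 812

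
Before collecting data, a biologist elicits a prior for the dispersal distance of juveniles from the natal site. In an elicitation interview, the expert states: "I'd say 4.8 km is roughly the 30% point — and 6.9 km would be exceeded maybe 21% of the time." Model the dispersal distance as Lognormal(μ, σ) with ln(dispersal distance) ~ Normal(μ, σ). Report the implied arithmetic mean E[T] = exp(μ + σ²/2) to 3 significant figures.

E[T] ≈ 5.75 km

If T ~ Lognormal(μ,σ) then ln T ~ Normal(μ,σ), so the p-quantile of ln T is μ + z_p·σ.
ln(4.8) = 1.569 and ln(6.9) = 1.932; z_{0.3} = -0.5244, z_{0.79} = 0.8064.
σ = (1.932 − 1.569)/(0.8064 − (-0.5244)) = 0.273.
μ = 1.569 − (-0.5244)·0.273 = 1.712.
E[T] = exp(μ + σ²/2) = exp(1.712 + 0.0372) = 5.75 km.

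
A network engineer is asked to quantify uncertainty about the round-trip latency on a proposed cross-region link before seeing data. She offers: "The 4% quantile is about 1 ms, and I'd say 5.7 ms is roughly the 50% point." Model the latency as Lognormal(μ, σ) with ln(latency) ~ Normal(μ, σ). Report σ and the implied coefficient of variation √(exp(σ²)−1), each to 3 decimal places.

σ ≈ 0.994, CV ≈ 1.299

If T ~ Lognormal(μ,σ) then ln T ~ Normal(μ,σ), so the p-quantile of ln T is μ + z_p·σ.
ln(1) = 0 and ln(5.7) = 1.74; z_{0.04} = -1.751, z_{0.5} = 0.
σ = (1.74 − 0)/(0 − (-1.751)) = 0.994.
μ = 0 − (-1.751)·0.994 = 1.740.
CV = √(exp(σ²)−1) = √(exp(0.9884)−1) = 1.299.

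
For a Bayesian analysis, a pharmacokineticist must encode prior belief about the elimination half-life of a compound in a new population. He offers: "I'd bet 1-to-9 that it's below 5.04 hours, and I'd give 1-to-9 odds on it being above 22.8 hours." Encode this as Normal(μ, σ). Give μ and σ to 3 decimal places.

For Normal(μ,σ), the p-quantile is μ + z_p·σ. Here z_{0.1} = -1.282, z_{0.9} = 1.282.
So 5.04 = μ − 1.282σ and 22.8 = μ + 1.282σ.
Subtracting: σ = (22.8 − 5.04)/(1.282 − (-1.282)) = 6.929.
Then μ = 5.04 − (-1.282)·6.929 = 13.920.

μ = 13.920, σ = 6.929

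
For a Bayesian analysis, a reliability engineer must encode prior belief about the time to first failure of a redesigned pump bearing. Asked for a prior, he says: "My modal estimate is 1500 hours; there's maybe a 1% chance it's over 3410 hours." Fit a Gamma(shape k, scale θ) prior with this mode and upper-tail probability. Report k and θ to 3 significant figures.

Gamma(k,θ) with k>1 has mode (k−1)θ, so θ = 1500/(k−1).
Need P(X < 3410) = 0.99 with θ tied to k this way. Start at k = 2, θ = 1500: P(X<3410) ≈ 0.663.
Too low — raise k to concentrate. Iterating converges to k ≈ 8.1.
Then θ = 1500/(8.1−1) ≈ 211.

k ≈ 8.1, θ ≈ 211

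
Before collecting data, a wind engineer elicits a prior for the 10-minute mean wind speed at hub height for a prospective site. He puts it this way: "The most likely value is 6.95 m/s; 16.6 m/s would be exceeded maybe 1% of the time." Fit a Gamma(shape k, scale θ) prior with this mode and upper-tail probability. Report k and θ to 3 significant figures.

k ≈ 7.25, θ ≈ 1.11

Gamma(k,θ) with k>1 has mode (k−1)θ, so θ = 6.95/(k−1).
Need P(X < 16.6) = 0.99 with θ tied to k this way. Start at k = 2, θ = 6.95: P(X<16.6) ≈ 0.689.
Too low — raise k to concentrate. Iterating converges to k ≈ 7.25.
Then θ = 6.95/(7.25−1) ≈ 1.11.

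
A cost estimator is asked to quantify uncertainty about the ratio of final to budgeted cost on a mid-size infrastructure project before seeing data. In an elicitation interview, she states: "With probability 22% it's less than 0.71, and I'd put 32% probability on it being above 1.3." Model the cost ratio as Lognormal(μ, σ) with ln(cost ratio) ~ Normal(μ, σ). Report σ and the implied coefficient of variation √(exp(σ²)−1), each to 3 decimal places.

σ ≈ 0.488, CV ≈ 0.518

If T ~ Lognormal(μ,σ) then ln T ~ Normal(μ,σ), so the p-quantile of ln T is μ + z_p·σ.
ln(0.71) = -0.3425 and ln(1.3) = 0.2624; z_{0.22} = -0.7722, z_{0.68} = 0.4677.
σ = (0.2624 − -0.3425)/(0.4677 − (-0.7722)) = 0.488.
μ = -0.3425 − (-0.7722)·0.488 = 0.034.
CV = √(exp(σ²)−1) = √(exp(0.2380)−1) = 0.518.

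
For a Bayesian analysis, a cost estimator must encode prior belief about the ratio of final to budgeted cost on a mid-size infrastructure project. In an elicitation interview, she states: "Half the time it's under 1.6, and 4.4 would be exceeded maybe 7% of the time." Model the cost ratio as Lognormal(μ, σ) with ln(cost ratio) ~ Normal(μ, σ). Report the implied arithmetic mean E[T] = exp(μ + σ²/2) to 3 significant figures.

If T ~ Lognormal(μ,σ) then ln T ~ Normal(μ,σ), so the p-quantile of ln T is μ + z_p·σ.
ln(1.6) = 0.47 and ln(4.4) = 1.482; z_{0.5} = 0, z_{0.93} = 1.476.
σ = (1.482 − 0.47)/(1.476 − (0)) = 0.685.
μ = 0.47 − (0)·0.685 = 0.470.
E[T] = exp(μ + σ²/2) = exp(0.470 + 0.2349) = 2.02.

E[T] ≈ 2.02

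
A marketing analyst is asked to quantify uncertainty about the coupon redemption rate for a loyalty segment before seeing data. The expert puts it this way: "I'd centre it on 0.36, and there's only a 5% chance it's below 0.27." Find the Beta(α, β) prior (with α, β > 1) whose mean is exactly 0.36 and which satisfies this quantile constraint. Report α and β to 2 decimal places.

α ≈ 26.05, β ≈ 46.31

With mean 0.36 fixed, write α = 0.36s, β = 0.64s where s = α+β.
Need P(θ < 0.27) = 0.05 under Beta(0.36s, 0.64s). Normal approximation: (q−m)/√(m(1−m)/s) ≈ z_{0.05} = -1.64, so s ≈ 0.36·0.64·(-1.64)²/(0.27−0.36)² = 77.0.
At s = 77.0: P(θ<0.27) ≈ 0.045. Adjusting to match 0.05 gives s ≈ 72.36.
So α = 0.36·72.36 ≈ 26.05, β = 0.64·72.36 ≈ 46.31.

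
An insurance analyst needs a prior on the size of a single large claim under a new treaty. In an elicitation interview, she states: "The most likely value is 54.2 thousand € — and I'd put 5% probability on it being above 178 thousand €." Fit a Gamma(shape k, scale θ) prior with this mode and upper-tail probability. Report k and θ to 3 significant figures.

k ≈ 2.85, θ ≈ 29.3

Gamma(k,θ) with k>1 has mode (k−1)θ, so θ = 54.2/(k−1).
Need P(X < 178) = 0.95 with θ tied to k this way. Start at k = 2, θ = 54.2: P(X<178) ≈ 0.839.
Too low — raise k to concentrate. Iterating converges to k ≈ 2.85.
Then θ = 54.2/(2.85−1) ≈ 29.3.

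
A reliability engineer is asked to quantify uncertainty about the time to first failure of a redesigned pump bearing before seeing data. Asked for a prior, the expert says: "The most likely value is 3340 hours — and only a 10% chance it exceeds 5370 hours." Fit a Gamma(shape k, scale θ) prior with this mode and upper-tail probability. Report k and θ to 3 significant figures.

k ≈ 9.34, θ ≈ 401

Gamma(k,θ) with k>1 has mode (k−1)θ, so θ = 3340/(k−1).
Need P(X < 5370) = 0.9 with θ tied to k this way. Start at k = 2, θ = 3340: P(X<5370) ≈ 0.478.
Too low — raise k to concentrate. Iterating converges to k ≈ 9.34.
Then θ = 3340/(9.34−1) ≈ 401.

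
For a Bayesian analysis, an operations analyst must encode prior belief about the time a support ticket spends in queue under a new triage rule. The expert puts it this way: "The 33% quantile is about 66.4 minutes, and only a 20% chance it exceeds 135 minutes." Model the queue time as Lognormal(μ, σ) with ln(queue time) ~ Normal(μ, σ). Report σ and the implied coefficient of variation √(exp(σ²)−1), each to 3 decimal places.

If T ~ Lognormal(μ,σ) then ln T ~ Normal(μ,σ), so the p-quantile of ln T is μ + z_p·σ.
ln(66.4) = 4.196 and ln(135) = 4.905; z_{0.33} = -0.4399, z_{0.8} = 0.8416.
σ = (4.905 − 4.196)/(0.8416 − (-0.4399)) = 0.554.
μ = 4.196 − (-0.4399)·0.554 = 4.439.
CV = √(exp(σ²)−1) = √(exp(0.3066)−1) = 0.599.

σ ≈ 0.554, CV ≈ 0.599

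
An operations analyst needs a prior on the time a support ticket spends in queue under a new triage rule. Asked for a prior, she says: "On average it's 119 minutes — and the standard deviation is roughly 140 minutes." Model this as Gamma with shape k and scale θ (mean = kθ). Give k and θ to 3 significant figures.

k ≈ 0.722, θ ≈ 165

For Gamma(k, scale θ): mean = kθ, variance = kθ², so CV = 1/√k.
CV = SD/mean = 140/119 = 1.176, hence k = 1/CV² = 0.722.
Then θ = mean/k = 119/0.722 = 165.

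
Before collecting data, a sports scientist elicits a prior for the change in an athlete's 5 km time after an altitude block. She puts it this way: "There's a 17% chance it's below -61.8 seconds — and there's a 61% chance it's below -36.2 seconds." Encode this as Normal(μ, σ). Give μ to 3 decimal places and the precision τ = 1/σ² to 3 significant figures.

The p-quantile of Normal(μ,σ) is μ + z_p·σ, with z_{0.17} = -0.9542 and z_{0.61} = 0.2793.
Eliminate σ: μ = (z₂·x₁ − z₁·x₂)/(z₂ − z₁) = (0.2793·-61.8 − (-0.9542)·-36.2)/1.233 = -41.997.
Then σ = (x₂ − x₁)/(z₂ − z₁) = (-36.2 − -61.8)/1.233 = 20.754.
Precision τ = 1/σ² = 1/20.75² = 0.00232.

μ = -41.997, τ = 0.00232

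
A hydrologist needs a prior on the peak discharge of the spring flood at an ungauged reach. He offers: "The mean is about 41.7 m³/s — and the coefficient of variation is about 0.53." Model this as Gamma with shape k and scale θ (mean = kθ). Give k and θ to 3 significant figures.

For Gamma(k, scale θ): mean = kθ, variance = kθ², so CV = 1/√k.
CV = 0.53, hence k = 1/CV² = 3.56.
Then θ = mean/k = 41.7/3.56 = 11.7.

k ≈ 3.56, θ ≈ 11.7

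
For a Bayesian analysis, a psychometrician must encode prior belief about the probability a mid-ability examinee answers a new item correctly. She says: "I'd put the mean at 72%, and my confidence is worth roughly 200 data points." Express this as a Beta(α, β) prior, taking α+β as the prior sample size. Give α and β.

Under the effective-sample-size interpretation, Beta(α, β) has prior mean α/(α+β) and prior sample size α+β.
So α+β = 200 and α/(α+β) = 0.72, giving α = 0.72·200 = 144 and β = 200 − 144 = 56.

α = 144, β = 56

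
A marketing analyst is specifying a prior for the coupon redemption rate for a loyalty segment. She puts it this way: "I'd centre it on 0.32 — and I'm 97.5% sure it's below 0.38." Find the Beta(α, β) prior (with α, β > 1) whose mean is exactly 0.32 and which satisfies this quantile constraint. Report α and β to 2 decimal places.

α ≈ 77.43, β ≈ 164.54

With mean 0.32 fixed, write α = 0.32s, β = 0.68s where s = α+β.
Need P(θ < 0.38) = 0.975 under Beta(0.32s, 0.68s). Normal approximation: (q−m)/√(m(1−m)/s) ≈ z_{0.975} = 1.96, so s ≈ 0.32·0.68·(1.96)²/(0.38−0.32)² = 232.2.
At s = 232.2: P(θ<0.38) ≈ 0.973. Adjusting to match 0.975 gives s ≈ 241.97.
So α = 0.32·241.97 ≈ 77.43, β = 0.68·241.97 ≈ 164.54.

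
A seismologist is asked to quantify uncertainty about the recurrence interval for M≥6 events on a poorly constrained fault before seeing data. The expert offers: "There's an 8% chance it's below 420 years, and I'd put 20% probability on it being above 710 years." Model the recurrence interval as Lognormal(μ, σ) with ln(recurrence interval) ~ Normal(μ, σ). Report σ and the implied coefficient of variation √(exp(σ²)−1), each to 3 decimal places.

σ ≈ 0.234, CV ≈ 0.237

If T ~ Lognormal(μ,σ) then ln T ~ Normal(μ,σ), so the p-quantile of ln T is μ + z_p·σ.
ln(420) = 6.04 and ln(710) = 6.565; z_{0.08} = -1.405, z_{0.8} = 0.8416.
σ = (6.565 − 6.04)/(0.8416 − (-1.405)) = 0.234.
μ = 6.04 − (-1.405)·0.234 = 6.369.
CV = √(exp(σ²)−1) = √(exp(0.0546)−1) = 0.237.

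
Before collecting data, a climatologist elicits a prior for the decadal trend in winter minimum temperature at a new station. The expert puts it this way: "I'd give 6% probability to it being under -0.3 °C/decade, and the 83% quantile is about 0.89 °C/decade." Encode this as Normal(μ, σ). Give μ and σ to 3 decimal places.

The p-quantile of Normal(μ,σ) is μ + z_p·σ, with z_{0.06} = -1.555 and z_{0.83} = 0.9542.
Eliminate σ: μ = (z₂·x₁ − z₁·x₂)/(z₂ − z₁) = (0.9542·-0.3 − (-1.555)·0.89)/2.509 = 0.437.
Then σ = (x₂ − x₁)/(z₂ − z₁) = (0.89 − -0.3)/2.509 = 0.474.

μ = 0.437, σ = 0.474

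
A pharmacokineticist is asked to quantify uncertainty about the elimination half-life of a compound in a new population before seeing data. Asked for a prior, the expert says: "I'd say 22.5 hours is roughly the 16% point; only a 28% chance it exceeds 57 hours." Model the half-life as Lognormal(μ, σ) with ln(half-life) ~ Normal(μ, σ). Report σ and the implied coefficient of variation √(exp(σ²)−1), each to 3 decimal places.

If T ~ Lognormal(μ,σ) then ln T ~ Normal(μ,σ), so the p-quantile of ln T is μ + z_p·σ.
ln(22.5) = 3.114 and ln(57) = 4.043; z_{0.16} = -0.9945, z_{0.72} = 0.5828.
σ = (4.043 − 3.114)/(0.5828 − (-0.9945)) = 0.589.
μ = 3.114 − (-0.9945)·0.589 = 3.700.
CV = √(exp(σ²)−1) = √(exp(0.3473)−1) = 0.644.

σ ≈ 0.589, CV ≈ 0.644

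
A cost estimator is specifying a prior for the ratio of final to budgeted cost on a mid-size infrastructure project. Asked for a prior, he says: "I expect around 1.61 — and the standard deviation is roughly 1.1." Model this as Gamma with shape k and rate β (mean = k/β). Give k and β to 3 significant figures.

k ≈ 2.14, β ≈ 1.33

For Gamma(k, rate β): mean = k/β, variance = k/β², so CV = 1/√k.
CV = SD/mean = 1.1/1.61 = 0.6832, hence k = 1/CV² = 2.14.
Then β = k/mean = 2.14/1.61 = 1.33.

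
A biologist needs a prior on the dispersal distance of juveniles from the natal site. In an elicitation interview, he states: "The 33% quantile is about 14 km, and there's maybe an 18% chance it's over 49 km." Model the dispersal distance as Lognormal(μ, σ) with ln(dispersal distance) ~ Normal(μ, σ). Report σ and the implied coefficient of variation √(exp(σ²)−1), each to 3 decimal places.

If T ~ Lognormal(μ,σ) then ln T ~ Normal(μ,σ), so the p-quantile of ln T is μ + z_p·σ.
ln(14) = 2.639 and ln(49) = 3.892; z_{0.33} = -0.4399, z_{0.82} = 0.9154.
σ = (3.892 − 2.639)/(0.9154 − (-0.4399)) = 0.924.
μ = 2.639 − (-0.4399)·0.924 = 3.046.
CV = √(exp(σ²)−1) = √(exp(0.8544)−1) = 1.162.

σ ≈ 0.924, CV ≈ 1.162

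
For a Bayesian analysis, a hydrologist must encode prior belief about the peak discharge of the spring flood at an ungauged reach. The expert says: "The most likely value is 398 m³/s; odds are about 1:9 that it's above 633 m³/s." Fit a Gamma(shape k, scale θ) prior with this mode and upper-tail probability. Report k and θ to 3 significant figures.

k ≈ 9.72, θ ≈ 45.7

Gamma(k,θ) with k>1 has mode (k−1)θ, so θ = 398/(k−1).
Need P(X < 633) = 0.9 with θ tied to k this way. Start at k = 2, θ = 398: P(X<633) ≈ 0.472.
Too low — raise k to concentrate. Iterating converges to k ≈ 9.72.
Then θ = 398/(9.72−1) ≈ 45.7.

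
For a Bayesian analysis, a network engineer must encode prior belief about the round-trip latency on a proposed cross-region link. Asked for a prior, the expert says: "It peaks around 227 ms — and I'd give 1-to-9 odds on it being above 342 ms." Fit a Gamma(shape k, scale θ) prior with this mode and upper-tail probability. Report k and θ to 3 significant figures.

Gamma(k,θ) with k>1 has mode (k−1)θ, so θ = 227/(k−1).
Need P(X < 342) = 0.9 with θ tied to k this way. Start at k = 2, θ = 227: P(X<342) ≈ 0.444.
Too low — raise k to concentrate. Iterating converges to k ≈ 12.1.
Then θ = 227/(12.1−1) ≈ 20.5.

k ≈ 12.1, θ ≈ 20.5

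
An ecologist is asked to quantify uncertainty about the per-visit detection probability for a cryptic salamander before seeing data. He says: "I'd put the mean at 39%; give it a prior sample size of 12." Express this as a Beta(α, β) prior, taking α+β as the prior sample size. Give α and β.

Under the effective-sample-size interpretation, Beta(α, β) has prior mean α/(α+β) and prior sample size α+β.
So α+β = 12 and α/(α+β) = 0.39, giving α = 0.39·12 = 4.68 and β = 12 − 4.68 = 7.32.

α = 4.68, β = 7.32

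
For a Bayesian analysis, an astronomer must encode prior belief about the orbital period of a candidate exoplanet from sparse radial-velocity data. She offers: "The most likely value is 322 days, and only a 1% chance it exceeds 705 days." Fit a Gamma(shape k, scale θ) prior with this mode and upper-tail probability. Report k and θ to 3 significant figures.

Gamma(k,θ) with k>1 has mode (k−1)θ, so θ = 322/(k−1).
Need P(X < 705) = 0.99 with θ tied to k this way. Start at k = 2, θ = 322: P(X<705) ≈ 0.643.
Too low — raise k to concentrate. Iterating converges to k ≈ 8.86.
Then θ = 322/(8.86−1) ≈ 41.

k ≈ 8.86, θ ≈ 41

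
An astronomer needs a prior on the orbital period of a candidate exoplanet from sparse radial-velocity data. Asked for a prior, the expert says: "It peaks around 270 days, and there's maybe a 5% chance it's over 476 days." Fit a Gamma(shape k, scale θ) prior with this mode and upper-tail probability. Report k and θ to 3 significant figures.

Gamma(k,θ) with k>1 has mode (k−1)θ, so θ = 270/(k−1).
Need P(X < 476) = 0.95 with θ tied to k this way. Start at k = 2, θ = 270: P(X<476) ≈ 0.526.
Too low — raise k to concentrate. Iterating converges to k ≈ 9.68.
Then θ = 270/(9.68−1) ≈ 31.1.

k ≈ 9.68, θ ≈ 31.1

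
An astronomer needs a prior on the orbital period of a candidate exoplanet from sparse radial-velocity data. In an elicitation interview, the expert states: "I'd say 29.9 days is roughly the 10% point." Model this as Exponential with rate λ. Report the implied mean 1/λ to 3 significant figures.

P(T < 29.9) = 1 − e^(−λ·29.9) = 0.1, so λ = −ln(1−0.1)/29.9 = −ln(0.9)/29.9 = 0.00352.
Mean = 1/λ = 284 days.

mean ≈ 284 days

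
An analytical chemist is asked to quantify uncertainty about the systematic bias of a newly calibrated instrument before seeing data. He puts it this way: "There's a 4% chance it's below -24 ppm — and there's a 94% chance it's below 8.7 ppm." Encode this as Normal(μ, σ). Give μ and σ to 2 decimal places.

μ = -6.68, σ = 9.89

The p-quantile of Normal(μ,σ) is μ + z_p·σ, with z_{0.04} = -1.751 and z_{0.94} = 1.555.
Eliminate σ: μ = (z₂·x₁ − z₁·x₂)/(z₂ − z₁) = (1.555·-24 − (-1.751)·8.7)/3.305 = -6.68.
Then σ = (x₂ − x₁)/(z₂ − z₁) = (8.7 − -24)/3.305 = 9.89.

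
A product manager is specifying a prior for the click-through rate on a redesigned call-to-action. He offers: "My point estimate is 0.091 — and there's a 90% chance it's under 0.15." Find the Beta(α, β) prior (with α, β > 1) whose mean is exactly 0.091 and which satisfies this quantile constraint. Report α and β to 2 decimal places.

α ≈ 3.86, β ≈ 38.57

With mean 0.091 fixed, write α = 0.091s, β = 0.909s where s = α+β.
Need P(θ < 0.15) = 0.9 under Beta(0.091s, 0.909s). Normal approximation: (q−m)/√(m(1−m)/s) ≈ z_{0.9} = 1.28, so s ≈ 0.091·0.909·(1.28)²/(0.15−0.091)² = 39.0.
At s = 39.0: P(θ<0.15) ≈ 0.893. Adjusting to match 0.9 gives s ≈ 42.43.
So α = 0.091·42.43 ≈ 3.86, β = 0.909·42.43 ≈ 38.57.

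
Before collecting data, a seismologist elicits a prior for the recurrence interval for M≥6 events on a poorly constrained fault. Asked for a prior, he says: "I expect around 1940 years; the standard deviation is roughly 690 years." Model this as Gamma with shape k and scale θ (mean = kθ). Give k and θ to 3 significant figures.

k ≈ 7.91, θ ≈ 245

For Gamma(k, scale θ): mean = kθ, variance = kθ², so CV = 1/√k.
CV = SD/mean = 690/1940 = 0.3557, hence k = 1/CV² = 7.91.
Then θ = mean/k = 1940/7.91 = 245.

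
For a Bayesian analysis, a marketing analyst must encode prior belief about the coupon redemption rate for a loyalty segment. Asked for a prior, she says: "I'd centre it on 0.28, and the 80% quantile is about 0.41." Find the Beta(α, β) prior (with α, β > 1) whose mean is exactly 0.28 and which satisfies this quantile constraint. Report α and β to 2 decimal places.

With mean 0.28 fixed, write α = 0.28s, β = 0.72s where s = α+β.
Need P(θ < 0.41) = 0.8 under Beta(0.28s, 0.72s). Normal approximation: (q−m)/√(m(1−m)/s) ≈ z_{0.8} = 0.842, so s ≈ 0.28·0.72·(0.842)²/(0.41−0.28)² = 8.4.
At s = 8.4: P(θ<0.41) ≈ 0.809. Adjusting to match 0.8 gives s ≈ 7.65.
So α = 0.28·7.65 ≈ 2.14, β = 0.72·7.65 ≈ 5.50.

α ≈ 2.14, β ≈ 5.50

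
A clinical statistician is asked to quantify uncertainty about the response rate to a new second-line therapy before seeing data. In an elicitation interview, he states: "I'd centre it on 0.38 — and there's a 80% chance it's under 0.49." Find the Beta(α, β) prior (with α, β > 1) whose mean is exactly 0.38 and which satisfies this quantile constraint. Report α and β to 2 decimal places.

With mean 0.38 fixed, write α = 0.38s, β = 0.62s where s = α+β.
Need P(θ < 0.49) = 0.8 under Beta(0.38s, 0.62s). Normal approximation: (q−m)/√(m(1−m)/s) ≈ z_{0.8} = 0.842, so s ≈ 0.38·0.62·(0.842)²/(0.49−0.38)² = 13.8.
At s = 13.8: P(θ<0.49) ≈ 0.803. Adjusting to match 0.8 gives s ≈ 13.45.
So α = 0.38·13.45 ≈ 5.11, β = 0.62·13.45 ≈ 8.34.

α ≈ 5.11, β ≈ 8.34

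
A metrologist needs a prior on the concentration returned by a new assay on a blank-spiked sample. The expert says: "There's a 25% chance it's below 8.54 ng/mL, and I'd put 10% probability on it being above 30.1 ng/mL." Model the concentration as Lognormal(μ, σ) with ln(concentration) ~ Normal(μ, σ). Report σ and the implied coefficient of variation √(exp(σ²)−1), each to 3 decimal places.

If T ~ Lognormal(μ,σ) then ln T ~ Normal(μ,σ), so the p-quantile of ln T is μ + z_p·σ.
ln(8.54) = 2.145 and ln(30.1) = 3.405; z_{0.25} = -0.6745, z_{0.9} = 1.282.
σ = (3.405 − 2.145)/(1.282 − (-0.6745)) = 0.644.
μ = 2.145 − (-0.6745)·0.644 = 2.579.
CV = √(exp(σ²)−1) = √(exp(0.4148)−1) = 0.717.

σ ≈ 0.644, CV ≈ 0.717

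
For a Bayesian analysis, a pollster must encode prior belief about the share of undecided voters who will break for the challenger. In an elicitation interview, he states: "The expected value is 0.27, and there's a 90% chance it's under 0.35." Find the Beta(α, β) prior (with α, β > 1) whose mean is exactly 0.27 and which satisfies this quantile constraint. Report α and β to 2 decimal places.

With mean 0.27 fixed, write α = 0.27s, β = 0.73s where s = α+β.
Need P(θ < 0.35) = 0.9 under Beta(0.27s, 0.73s). Normal approximation: (q−m)/√(m(1−m)/s) ≈ z_{0.9} = 1.28, so s ≈ 0.27·0.73·(1.28)²/(0.35−0.27)² = 50.6.
At s = 50.6: P(θ<0.35) ≈ 0.896. Adjusting to match 0.9 gives s ≈ 52.46.
So α = 0.27·52.46 ≈ 14.16, β = 0.73·52.46 ≈ 38.29.

α ≈ 14.16, β ≈ 38.29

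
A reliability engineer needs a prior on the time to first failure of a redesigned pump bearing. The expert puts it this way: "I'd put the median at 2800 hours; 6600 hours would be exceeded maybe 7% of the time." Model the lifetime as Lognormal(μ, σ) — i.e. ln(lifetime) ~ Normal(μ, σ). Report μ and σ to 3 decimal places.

If T ~ Lognormal(μ,σ) then ln T ~ Normal(μ,σ), so the p-quantile of ln T is μ + z_p·σ.
ln(2800) = 7.937 and ln(6600) = 8.795; z_{0.5} = 0, z_{0.93} = 1.476.
σ = (8.795 − 7.937)/(1.476 − (0)) = 0.581.
μ = 7.937 − (0)·0.581 = 7.937.

μ ≈ 7.937, σ ≈ 0.581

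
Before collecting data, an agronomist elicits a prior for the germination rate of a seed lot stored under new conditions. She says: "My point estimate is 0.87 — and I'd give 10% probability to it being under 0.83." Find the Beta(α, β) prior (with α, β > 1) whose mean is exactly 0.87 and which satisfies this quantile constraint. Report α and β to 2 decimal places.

With mean 0.87 fixed, write α = 0.87s, β = 0.13s where s = α+β.
Need P(θ < 0.83) = 0.1 under Beta(0.87s, 0.13s). Normal approximation: (q−m)/√(m(1−m)/s) ≈ z_{0.1} = -1.28, so s ≈ 0.87·0.13·(-1.28)²/(0.83−0.87)² = 116.1.
At s = 116.1: P(θ<0.83) ≈ 0.105. Adjusting to match 0.1 gives s ≈ 122.30.
So α = 0.87·122.30 ≈ 106.40, β = 0.13·122.30 ≈ 15.90.

α ≈ 106.40, β ≈ 15.90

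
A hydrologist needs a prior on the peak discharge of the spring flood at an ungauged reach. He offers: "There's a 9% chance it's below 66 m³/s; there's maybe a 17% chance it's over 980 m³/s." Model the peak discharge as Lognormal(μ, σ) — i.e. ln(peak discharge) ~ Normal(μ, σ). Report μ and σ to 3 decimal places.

If T ~ Lognormal(μ,σ) then ln T ~ Normal(μ,σ), so the p-quantile of ln T is μ + z_p·σ.
ln(66) = 4.19 and ln(980) = 6.888; z_{0.09} = -1.341, z_{0.83} = 0.9542.
σ = (6.888 − 4.19)/(0.9542 − (-1.341)) = 1.176.
μ = 4.19 − (-1.341)·1.176 = 5.766.

μ ≈ 5.766, σ ≈ 1.176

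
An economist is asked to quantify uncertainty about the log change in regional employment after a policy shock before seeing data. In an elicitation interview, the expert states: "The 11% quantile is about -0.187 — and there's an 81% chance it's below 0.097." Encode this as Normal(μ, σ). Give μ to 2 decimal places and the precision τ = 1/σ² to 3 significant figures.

μ = -0.02, τ = 54.9

For Normal(μ,σ), the p-quantile is μ + z_p·σ. Here z_{0.11} = -1.227, z_{0.81} = 0.8779.
So -0.187 = μ − 1.227σ and 0.097 = μ + 0.8779σ.
Subtracting: σ = (0.097 − -0.187)/(0.8779 − (-1.227)) = 0.13.
Then μ = -0.187 − (-1.227)·0.13 = -0.02.
Precision τ = 1/σ² = 1/0.135² = 54.9.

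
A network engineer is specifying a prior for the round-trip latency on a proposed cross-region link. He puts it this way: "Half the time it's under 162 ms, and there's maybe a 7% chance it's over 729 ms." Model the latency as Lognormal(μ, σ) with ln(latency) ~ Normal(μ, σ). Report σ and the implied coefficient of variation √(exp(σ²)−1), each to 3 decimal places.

σ ≈ 1.019, CV ≈ 1.351

If T ~ Lognormal(μ,σ) then ln T ~ Normal(μ,σ), so the p-quantile of ln T is μ + z_p·σ.
ln(162) = 5.088 and ln(729) = 6.592; z_{0.5} = 0, z_{0.93} = 1.476.
σ = (6.592 − 5.088)/(1.476 − (0)) = 1.019.
μ = 5.088 − (0)·1.019 = 5.088.
CV = √(exp(σ²)−1) = √(exp(1.0387)−1) = 1.351.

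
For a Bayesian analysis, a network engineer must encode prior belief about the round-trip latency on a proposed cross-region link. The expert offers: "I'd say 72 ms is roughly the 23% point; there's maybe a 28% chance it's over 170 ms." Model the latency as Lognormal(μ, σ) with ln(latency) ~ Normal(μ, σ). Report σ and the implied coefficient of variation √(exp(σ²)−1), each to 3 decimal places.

If T ~ Lognormal(μ,σ) then ln T ~ Normal(μ,σ), so the p-quantile of ln T is μ + z_p·σ.
ln(72) = 4.277 and ln(170) = 5.136; z_{0.23} = -0.7388, z_{0.72} = 0.5828.
σ = (5.136 − 4.277)/(0.5828 − (-0.7388)) = 0.650.
μ = 4.277 − (-0.7388)·0.650 = 4.757.
CV = √(exp(σ²)−1) = √(exp(0.4225)−1) = 0.725.

σ ≈ 0.650, CV ≈ 0.725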